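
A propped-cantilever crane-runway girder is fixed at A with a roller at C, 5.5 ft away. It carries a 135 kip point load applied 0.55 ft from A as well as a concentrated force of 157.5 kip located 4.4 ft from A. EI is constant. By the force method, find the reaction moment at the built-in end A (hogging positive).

Take the reaction at C as the redundant and release it; the primary structure is a cantilever fixed at A.
Deflection at C on the released cantilever, summing each load's contribution:
  point load 135 at a = 0.55: Pa²(3L − a)/(6EI) = 108.6/EI
  point load 157.5 at a = 4.4: Pa²(3L − a)/(6EI) = 6149/EI
  δ_0 = 6258/EI
Tip deflection under a unit load at C: L³/(3EI) = 55.46/EI.
The prop prevents deflection at C: R_C = δ_0/δ_{CC} = 6258/55.46 = 112.8 kip.
Moment equilibrium about A: M_A = Σ(load moments about A) − R_C·L = 767.2 − 112.8×5.5 = 146.6 kip·ft.

M_A = 146.6 kip·ft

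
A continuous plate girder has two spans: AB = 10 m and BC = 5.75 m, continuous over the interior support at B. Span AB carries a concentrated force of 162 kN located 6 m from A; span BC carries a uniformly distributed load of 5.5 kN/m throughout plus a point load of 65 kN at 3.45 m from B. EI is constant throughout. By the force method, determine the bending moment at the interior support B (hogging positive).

M_B = 228.7 kN·m

Take M_B as the redundant. Released structure: two simple spans AB and BC with a hinge at B.
Discontinuity in slope at B on the released structure — sum the simple-span end rotations:
  span AB: point load 162 at a = 6: Pab(L + a)/(6LEI) = 1037/EI
  span BC: UDL 5.5: wL³/(24EI) = 43.57/EI
  span BC: point load 65 at a = 3.45: Pab(L + b)/(6LEI) = 120.3/EI
  relative rotation θ_0 = (1037 + 163.9)/EI = 1201/EI
A unit hogging moment at B produces rotation L₁/(3EI) + L₂/(3EI) = 5.25/EI.
Slope continuity at B: θ_0 = M_B·5.25/EI, so M_B = 1201/5.25 = 228.7 kN·m (hogging).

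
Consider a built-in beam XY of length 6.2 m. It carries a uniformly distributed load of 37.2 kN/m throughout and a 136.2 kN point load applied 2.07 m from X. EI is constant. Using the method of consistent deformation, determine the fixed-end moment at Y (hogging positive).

M_Y = 181.9 kN·m

Take the two fixed-end moments M_X, M_Y as redundants; the released structure is the simple span XY.
End rotations of the released simple span under the applied load (×1/EI):
  at X: UDL 37.2: wL³/(24EI) = 369.4/EI
  at Y: UDL 37.2: wL³/(24EI) = 369.4/EI
  at X: point load 136.2 at a = 2.07: Pab(L + b)/(6LEI) = 323.3/EI
  at Y: point load 136.2 at a = 2.07: Pab(L + a)/(6LEI) = 258.9/EI
  θ_X0 = 692.7/EI,  θ_Y0 = 628.3/EI
Flexibility coefficients: a unit moment at one end gives L/(3EI) there and L/(6EI) at the far end, so f₁₁ = f₂₂ = 2.067/EI and f₁₂ = f₂₁ = 1.033/EI.
Compatibility — zero rotation at each built-in end:
  2.067 M_X + 1.033 M_Y = 692.7
  1.033 M_X + 2.067 M_Y = 628.3
Solving the pair gives M_X = 244.3 kN·m and M_Y = 181.9 kN·m (hogging).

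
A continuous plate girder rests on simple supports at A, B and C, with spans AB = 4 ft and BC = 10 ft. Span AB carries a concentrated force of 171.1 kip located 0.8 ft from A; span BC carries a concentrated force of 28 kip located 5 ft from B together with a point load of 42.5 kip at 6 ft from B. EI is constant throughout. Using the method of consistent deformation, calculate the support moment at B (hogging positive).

M_B = 107.3 kip·ft

Take M_B as the redundant. Released structure: two simple spans AB and BC with a hinge at B.
End slopes at the hinge B, treating each span as simply supported:
  span AB: point load 171.1 at a = 0.8: Pab(L + a)/(6LEI) = 87.6/EI
  span BC: point load 28 at a = 5: Pab(L + b)/(6LEI) = 175/EI
  span BC: point load 42.5 at a = 6: Pab(L + b)/(6LEI) = 238/EI
  relative rotation θ_0 = (87.6 + 413)/EI = 500.6/EI
A unit hogging moment at B produces rotation L₁/(3EI) + L₂/(3EI) = 4.667/EI.
Compatibility: M_B·(L₁+L₂)/(3EI) = θ_0, giving M_B = 107.3 kip·ft (hogging).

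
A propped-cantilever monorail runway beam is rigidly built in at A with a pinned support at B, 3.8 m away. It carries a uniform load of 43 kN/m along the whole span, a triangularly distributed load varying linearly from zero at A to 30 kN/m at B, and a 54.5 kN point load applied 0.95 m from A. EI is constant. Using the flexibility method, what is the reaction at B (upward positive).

R_B = 97.31 kN

Choose R_B as the redundant. The primary structure is the cantilever fixed at A.
Downward deflection at the released point B due to the loads:
  UDL 43: wL⁴/(8EI) = 1121/EI
  triangular load, peak 30 at the free end: 11w₀L⁴/(120EI) = 573.4/EI
  point load 54.5 at a = 0.95: Pa²(3L − a)/(6EI) = 85.67/EI
  δ_0 = 1780/EI
Tip deflection under a unit load at B: L³/(3EI) = 18.29/EI.
Compatibility at B: δ_0 − R_B·δ_{BB} = 0, so R_B = 1780/18.29 = 97.31 kN.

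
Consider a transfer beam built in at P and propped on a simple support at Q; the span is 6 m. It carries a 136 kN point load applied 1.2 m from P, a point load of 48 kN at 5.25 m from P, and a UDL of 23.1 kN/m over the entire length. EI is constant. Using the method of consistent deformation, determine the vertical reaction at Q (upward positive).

Choose R_Q as the redundant. The primary structure is the cantilever fixed at P.
Primary-structure tip deflection at Q by superposition:
  point load 136 at a = 1.2: Pa²(3L − a)/(6EI) = 548.4/EI
  point load 48 at a = 5.25: Pa²(3L − a)/(6EI) = 2811/EI
  UDL 23.1: wL⁴/(8EI) = 3742/EI
  δ_0 = 7102/EI
Tip deflection under a unit load at Q: L³/(3EI) = 72/EI.
Compatibility at Q: δ_0 − R_Q·δ_{QQ} = 0, so R_Q = 7102/72 = 98.64 kN.

R_Q = 98.64 kN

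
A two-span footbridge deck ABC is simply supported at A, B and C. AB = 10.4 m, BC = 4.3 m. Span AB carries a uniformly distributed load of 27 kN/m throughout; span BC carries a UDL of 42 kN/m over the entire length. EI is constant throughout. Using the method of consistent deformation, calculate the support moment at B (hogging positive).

Take M_B as the redundant. Released structure: two simple spans AB and BC with a hinge at B.
Discontinuity in slope at B on the released structure — sum the simple-span end rotations:
  span AB: UDL 27: wL³/(24EI) = 1265/EI
  span BC: UDL 42: wL³/(24EI) = 139.1/EI
  relative rotation θ_0 = (1265 + 139.1)/EI = 1405/EI
A unit hogging moment at B produces rotation L₁/(3EI) + L₂/(3EI) = 4.9/EI.
Compatibility: M_B·(L₁+L₂)/(3EI) = θ_0, giving M_B = 286.7 kN·m (hogging).

M_B = 286.7 kN·m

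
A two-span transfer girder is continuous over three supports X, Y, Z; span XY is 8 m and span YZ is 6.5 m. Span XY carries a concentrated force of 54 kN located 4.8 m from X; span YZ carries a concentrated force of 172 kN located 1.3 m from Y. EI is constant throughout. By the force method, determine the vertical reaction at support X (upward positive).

R_X = 6.859 kN

Insert a hinge at Y; M_Y is the redundant, and each span becomes simply supported.
End slopes at the hinge Y, treating each span as simply supported:
  span XY: point load 54 at a = 4.8: Pab(L + a)/(6LEI) = 221.2/EI
  span YZ: point load 172 at a = 1.3: Pab(L + b)/(6LEI) = 348.8/EI
  relative rotation θ_0 = (221.2 + 348.8)/EI = 570/EI
A unit hogging moment at Y produces rotation L₁/(3EI) + L₂/(3EI) = 4.833/EI.
Compatibility: M_Y·(L₁+L₂)/(3EI) = θ_0, giving M_Y = 117.9 kN·m (hogging).
Span XY, ΣM about X with M_Y applied at Y: R_Y^{XY}·8 = 259.2 + 117.9, so R_Y^{XY} = 47.14 kN and R_X = 54 − 47.14 = 6.859 kN.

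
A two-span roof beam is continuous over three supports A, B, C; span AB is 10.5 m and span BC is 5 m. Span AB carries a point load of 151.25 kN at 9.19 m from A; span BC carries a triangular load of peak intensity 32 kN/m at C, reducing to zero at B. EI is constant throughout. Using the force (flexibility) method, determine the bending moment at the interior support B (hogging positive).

Take M_B as the redundant. Released structure: two simple spans AB and BC with a hinge at B.
Discontinuity in slope at B on the released structure — sum the simple-span end rotations:
  span AB: point load 151.25 at a = 9.19: Pab(L + a)/(6LEI) = 569.1/EI
  span BC: triangular load, peak 32: 7w₀L³/(360EI) = 77.78/EI
  relative rotation θ_0 = (569.1 + 77.78)/EI = 646.9/EI
A unit hogging moment at B produces rotation L₁/(3EI) + L₂/(3EI) = 5.167/EI.
Slope continuity at B: θ_0 = M_B·5.167/EI, so M_B = 646.9/5.167 = 125.2 kN·m (hogging).

M_B = 125.2 kN·m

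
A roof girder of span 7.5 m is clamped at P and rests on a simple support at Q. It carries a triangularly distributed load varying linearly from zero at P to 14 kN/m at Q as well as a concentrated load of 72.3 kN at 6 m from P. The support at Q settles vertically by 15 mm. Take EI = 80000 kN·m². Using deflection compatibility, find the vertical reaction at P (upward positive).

R_P = 53.56 kN

Remove the prop at Q; the released (primary) structure is a cantilever built in at P.
Free-end deflection of the primary structure under the applied loading (downward +):
  triangular load, peak 14 at the free end: 11w₀L⁴/(120EI) = 4061/EI
  point load 72.3 at a = 6: Pa²(3L − a)/(6EI) = 7158/EI
  δ_0 = 11218/EI
Tip deflection under a unit load at Q: L³/(3EI) = 140.6/EI.
With EI = 80000 kN·m²: δ_0 = 0.14023 m and δ_{QQ} = 0.001758 m/kN.
Compatibility — the beam at Q must follow the support down by 0.015 m: δ_0 − R_Q·δ_{QQ} = 0.015, so R_Q = (0.14023 − 0.015)/0.001758 = 71.24 kN.
Vertical equilibrium: R_P = ΣP − R_Q = 124.8 − 71.24 = 53.56 kN.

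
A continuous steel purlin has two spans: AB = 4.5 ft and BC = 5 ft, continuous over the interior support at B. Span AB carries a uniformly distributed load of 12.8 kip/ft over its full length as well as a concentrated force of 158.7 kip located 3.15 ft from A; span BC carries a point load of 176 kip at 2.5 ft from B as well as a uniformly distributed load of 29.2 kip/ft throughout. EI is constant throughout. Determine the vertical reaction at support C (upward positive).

R_C = 118.9 kip

Insert a hinge at B; M_B is the redundant, and each span becomes simply supported.
Rotations at B on the released spans (each span's end-slope, ×1/EI):
  span AB: UDL 12.8: wL³/(24EI) = 48.6/EI
  span AB: point load 158.7 at a = 3.15: Pab(L + a)/(6LEI) = 191.2/EI
  span BC: point load 176 at a = 2.5: Pab(L + b)/(6LEI) = 275/EI
  span BC: UDL 29.2: wL³/(24EI) = 152.1/EI
  relative rotation θ_0 = (239.8 + 427.1)/EI = 666.9/EI
A unit hogging moment at B produces rotation L₁/(3EI) + L₂/(3EI) = 3.167/EI.
Slope continuity at B: θ_0 = M_B·3.167/EI, so M_B = 666.9/3.167 = 210.6 kip·ft (hogging).
Span BC, ΣM about C: R_B^{BC}·5 = 805 + 210.6, so R_B^{BC} = 203.1 kip and R_C = 322 − 203.1 = 118.9 kip.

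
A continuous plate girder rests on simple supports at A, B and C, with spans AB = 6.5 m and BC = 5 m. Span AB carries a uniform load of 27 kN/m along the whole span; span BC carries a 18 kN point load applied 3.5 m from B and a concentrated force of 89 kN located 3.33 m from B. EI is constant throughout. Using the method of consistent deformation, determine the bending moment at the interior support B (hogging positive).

Release continuity at B by inserting a hinge; the redundant is the internal moment M_B. The primary structure is two simply-supported spans AB and BC.
Discontinuity in slope at B on the released structure — sum the simple-span end rotations:
  span AB: UDL 27: wL³/(24EI) = 309/EI
  span BC: point load 18 at a = 3.5: Pab(L + b)/(6LEI) = 20.48/EI
  span BC: point load 89 at a = 3.33: Pab(L + b)/(6LEI) = 110/EI
  relative rotation θ_0 = (309 + 130.5)/EI = 439.5/EI
A unit hogging moment at B produces rotation L₁/(3EI) + L₂/(3EI) = 3.833/EI.
Slope continuity at B: θ_0 = M_B·3.833/EI, so M_B = 439.5/3.833 = 114.6 kN·m (hogging).

M_B = 114.6 kN·m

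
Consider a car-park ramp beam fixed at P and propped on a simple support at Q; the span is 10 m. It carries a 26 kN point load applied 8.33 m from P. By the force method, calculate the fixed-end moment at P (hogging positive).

Choose R_Q as the redundant. The primary structure is the cantilever fixed at P.
Downward deflection at the released point Q due to the loads:
  point load 26 at a = 8.33: Pa²(3L − a)/(6EI) = 6516/EI
Flexibility coefficient — unit upward force at Q: δ_{QQ} = L³/(3EI) = 333.3/EI.
Compatibility at Q: δ_0 − R_Q·δ_{QQ} = 0, so R_Q = 6516/333.3 = 19.55 kN.
Moment equilibrium about P: M_P = Σ(load moments about P) − R_Q·L = 216.6 − 19.55×10 = 21.1 kN·m.

M_P = 21.1 kN·m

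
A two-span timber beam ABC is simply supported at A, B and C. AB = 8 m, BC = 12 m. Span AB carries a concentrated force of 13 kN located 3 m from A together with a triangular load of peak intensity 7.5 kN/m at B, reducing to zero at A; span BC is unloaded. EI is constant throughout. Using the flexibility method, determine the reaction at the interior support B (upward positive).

Take M_B as the redundant. Released structure: two simple spans AB and BC with a hinge at B.
Discontinuity in slope at B on the released structure — sum the simple-span end rotations:
  span AB: point load 13 at a = 3: Pab(L + a)/(6LEI) = 44.69/EI
  span AB: triangular load, peak 7.5: w₀L³/(45EI) = 85.33/EI
  relative rotation θ_0 = (130 + 0)/EI = 130/EI
A unit hogging moment at B produces rotation L₁/(3EI) + L₂/(3EI) = 6.667/EI.
Compatibility: M_B·(L₁+L₂)/(3EI) = θ_0, giving M_B = 19.5 kN·m (hogging).
Span AB, ΣM about A with M_B applied at B: R_B^{AB}·8 = 199 + 19.5, so R_B^{AB} = 27.31 kN and R_A = 43 − 27.31 = 15.69 kN.
Span BC, ΣM about C: R_B^{BC}·12 = 0 + 19.5, so R_B^{BC} = 1.625 kN and R_C = 0 − 1.625 = -1.625 kN.
R_B = 27.31 + 1.625 = 28.94 kN.

R_B = 28.94 kN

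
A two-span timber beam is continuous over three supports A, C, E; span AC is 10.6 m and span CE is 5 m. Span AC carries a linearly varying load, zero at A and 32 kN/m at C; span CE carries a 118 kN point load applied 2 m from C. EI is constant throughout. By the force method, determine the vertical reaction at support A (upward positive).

R_A = 37.74 kN

Take M_C as the redundant. Released structure: two simple spans AC and CE with a hinge at C.
Rotations at C on the released spans (each span's end-slope, ×1/EI):
  span AC: triangular load, peak 32: w₀L³/(45EI) = 846.9/EI
  span CE: point load 118 at a = 2: Pab(L + b)/(6LEI) = 188.8/EI
  relative rotation θ_0 = (846.9 + 188.8)/EI = 1036/EI
A unit hogging moment at C produces rotation L₁/(3EI) + L₂/(3EI) = 5.2/EI.
Compatibility: M_C·(L₁+L₂)/(3EI) = θ_0, giving M_C = 199.2 kN·m (hogging).
Span AC, ΣM about A with M_C applied at C: R_C^{AC}·10.6 = 1199 + 199.2, so R_C^{AC} = 131.9 kN and R_A = 169.6 − 131.9 = 37.74 kN.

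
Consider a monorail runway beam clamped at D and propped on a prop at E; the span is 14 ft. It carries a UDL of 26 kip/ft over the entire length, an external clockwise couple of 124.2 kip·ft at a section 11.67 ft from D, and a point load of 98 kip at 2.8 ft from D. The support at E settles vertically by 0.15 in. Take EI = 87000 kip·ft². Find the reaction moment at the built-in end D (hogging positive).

M_D = 794.3 kip·ft

Release the roller at E. Primary structure: cantilever fixed at D.
Primary-structure tip deflection at E by superposition:
  UDL 26: wL⁴/(8EI) = 124852/EI
  clockwise couple 124.2 at a = 11.67: M₀a(2L − a)/(2EI) = 11834/EI
  point load 98 at a = 2.8: Pa²(3L − a)/(6EI) = 5020/EI
  δ_0 = 141706/EI
Flexibility coefficient — unit upward force at E: δ_{EE} = L³/(3EI) = 914.7/EI.
With EI = 87000 kip·ft²: δ_0 = 1.6288 ft and δ_{EE} = 0.010513 ft/kip.
Compatibility — the beam at E must follow the support down by 0.0125 ft: δ_0 − R_E·δ_{EE} = 0.0125, so R_E = (1.6288 − 0.0125)/0.010513 = 153.7 kip.
Moment equilibrium about D: M_D = Σ(load moments about D) − R_E·L = 2947 − 153.7×14 = 794.3 kip·ft.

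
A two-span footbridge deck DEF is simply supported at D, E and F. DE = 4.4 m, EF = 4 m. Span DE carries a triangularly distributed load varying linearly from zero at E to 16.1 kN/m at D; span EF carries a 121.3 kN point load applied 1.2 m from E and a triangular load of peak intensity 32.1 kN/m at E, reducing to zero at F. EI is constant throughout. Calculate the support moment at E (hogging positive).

M_E = 67.07 kN·m

Release continuity at E by inserting a hinge; the redundant is the internal moment M_E. The primary structure is two simply-supported spans DE and EF.
Rotations at E on the released spans (each span's end-slope, ×1/EI):
  span DE: triangular load, peak 16.1: 7w₀L³/(360EI) = 26.67/EI
  span EF: point load 121.3 at a = 1.2: Pab(L + b)/(6LEI) = 115.5/EI
  span EF: triangular load, peak 32.1: w₀L³/(45EI) = 45.65/EI
  relative rotation θ_0 = (26.67 + 161.1)/EI = 187.8/EI
A unit hogging moment at E produces rotation L₁/(3EI) + L₂/(3EI) = 2.8/EI.
Slope continuity at E: θ_0 = M_E·2.8/EI, so M_E = 187.8/2.8 = 67.07 kN·m (hogging).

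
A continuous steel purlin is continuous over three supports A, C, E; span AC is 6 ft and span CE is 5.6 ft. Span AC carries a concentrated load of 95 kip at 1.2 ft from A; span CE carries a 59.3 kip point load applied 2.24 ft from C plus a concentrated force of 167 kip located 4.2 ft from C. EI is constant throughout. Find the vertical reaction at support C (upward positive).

Take M_C as the redundant. Released structure: two simple spans AC and CE with a hinge at C.
Discontinuity in slope at C on the released structure — sum the simple-span end rotations:
  span AC: point load 95 at a = 1.2: Pab(L + a)/(6LEI) = 109.4/EI
  span CE: point load 59.3 at a = 2.24: Pab(L + b)/(6LEI) = 119/EI
  span CE: point load 167 at a = 4.2: Pab(L + b)/(6LEI) = 204.6/EI
  relative rotation θ_0 = (109.4 + 323.6)/EI = 433/EI
A unit hogging moment at C produces rotation L₁/(3EI) + L₂/(3EI) = 3.867/EI.
Slope continuity at C: θ_0 = M_C·3.867/EI, so M_C = 433/3.867 = 112 kip·ft (hogging).
Span AC, ΣM about A with M_C applied at C: R_C^{AC}·6 = 114 + 112, so R_C^{AC} = 37.67 kip and R_A = 95 − 37.67 = 57.33 kip.
Span CE, ΣM about E: R_C^{CE}·5.6 = 433 + 112, so R_C^{CE} = 97.33 kip and R_E = 226.3 − 97.33 = 129 kip.
R_C = 37.67 + 97.33 = 135 kip.

R_C = 135 kip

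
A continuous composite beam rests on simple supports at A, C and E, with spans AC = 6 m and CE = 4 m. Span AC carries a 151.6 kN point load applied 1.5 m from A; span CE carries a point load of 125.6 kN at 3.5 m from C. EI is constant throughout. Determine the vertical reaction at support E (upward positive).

Take M_C as the redundant. Released structure: two simple spans AC and CE with a hinge at C.
End slopes at the hinge C, treating each span as simply supported:
  span AC: point load 151.6 at a = 1.5: Pab(L + a)/(6LEI) = 213.2/EI
  span CE: point load 125.6 at a = 3.5: Pab(L + b)/(6LEI) = 41.21/EI
  relative rotation θ_0 = (213.2 + 41.21)/EI = 254.4/EI
A unit hogging moment at C produces rotation L₁/(3EI) + L₂/(3EI) = 3.333/EI.
Compatibility: M_C·(L₁+L₂)/(3EI) = θ_0, giving M_C = 76.32 kN·m (hogging).
Span CE, ΣM about E: R_C^{CE}·4 = 62.8 + 76.32, so R_C^{CE} = 34.78 kN and R_E = 125.6 − 34.78 = 90.82 kN.

R_E = 90.82 kN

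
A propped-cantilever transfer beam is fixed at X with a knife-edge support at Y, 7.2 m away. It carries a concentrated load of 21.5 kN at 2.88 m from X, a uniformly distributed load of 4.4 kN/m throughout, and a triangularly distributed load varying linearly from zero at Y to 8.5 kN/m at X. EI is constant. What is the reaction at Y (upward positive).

R_Y = 22.47 kN

Release the roller at Y. Primary structure: cantilever fixed at X.
Downward deflection at the released point Y due to the loads:
  point load 21.5 at a = 2.88: Pa²(3L − a)/(6EI) = 556.4/EI
  UDL 4.4: wL⁴/(8EI) = 1478/EI
  triangular load, peak 8.5 at the fixed end: w₀L⁴/(30EI) = 761.4/EI
  δ_0 = 2796/EI
Flexibility coefficient — unit upward force at Y: δ_{YY} = L³/(3EI) = 124.4/EI.
The prop prevents deflection at Y: R_Y = δ_0/δ_{YY} = 2796/124.4 = 22.47 kN.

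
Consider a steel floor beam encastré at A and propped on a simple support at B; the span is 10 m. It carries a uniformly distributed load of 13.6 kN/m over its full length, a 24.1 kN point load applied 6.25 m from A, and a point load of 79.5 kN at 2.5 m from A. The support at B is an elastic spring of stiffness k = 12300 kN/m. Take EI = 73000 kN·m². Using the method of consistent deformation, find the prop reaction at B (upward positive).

R_B = 67.8 kN

Release the roller at B. Primary structure: cantilever fixed at A.
Downward deflection at the released point B due to the loads:
  UDL 13.6: wL⁴/(8EI) = 17000/EI
  point load 24.1 at a = 6.25: Pa²(3L − a)/(6EI) = 3726/EI
  point load 79.5 at a = 2.5: Pa²(3L − a)/(6EI) = 2277/EI
  δ_0 = 23004/EI
Flexibility coefficient — unit upward force at B: δ_{BB} = L³/(3EI) = 333.3/EI.
With EI = 73000 kN·m²: δ_0 = 0.31512 m and δ_{BB} = 0.004566 m/kN.
Compatibility — the spring shortens by R_B/k under the reaction it provides: δ_0 − R_B·δ_{BB} = R_B/k. With 1/k = 0.000081 m/kN, R_B = δ_0 / (δ_{BB} + 1/k) = 0.31512 / (0.004566 + 0.000081) = 67.8 kN.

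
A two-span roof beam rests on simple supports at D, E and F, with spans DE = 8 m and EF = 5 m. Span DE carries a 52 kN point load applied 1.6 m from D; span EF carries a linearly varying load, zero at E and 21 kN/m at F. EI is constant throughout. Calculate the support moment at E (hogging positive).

M_E = 36.35 kN·m

Release continuity at E by inserting a hinge; the redundant is the internal moment M_E. The primary structure is two simply-supported spans DE and EF.
Rotations at E on the released spans (each span's end-slope, ×1/EI):
  span DE: point load 52 at a = 1.6: Pab(L + a)/(6LEI) = 106.5/EI
  span EF: triangular load, peak 21: 7w₀L³/(360EI) = 51.04/EI
  relative rotation θ_0 = (106.5 + 51.04)/EI = 157.5/EI
A unit hogging moment at E produces rotation L₁/(3EI) + L₂/(3EI) = 4.333/EI.
Compatibility: M_E·(L₁+L₂)/(3EI) = θ_0, giving M_E = 36.35 kN·m (hogging).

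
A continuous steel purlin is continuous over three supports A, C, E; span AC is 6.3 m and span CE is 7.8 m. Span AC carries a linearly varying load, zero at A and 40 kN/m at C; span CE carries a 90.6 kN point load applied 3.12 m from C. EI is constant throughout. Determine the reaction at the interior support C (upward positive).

R_C = 173.5 kN

Insert a hinge at C; M_C is the redundant, and each span becomes simply supported.
End slopes at the hinge C, treating each span as simply supported:
  span AC: triangular load, peak 40: w₀L³/(45EI) = 222.3/EI
  span CE: point load 90.6 at a = 3.12: Pab(L + b)/(6LEI) = 352.8/EI
  relative rotation θ_0 = (222.3 + 352.8)/EI = 575/EI
A unit hogging moment at C produces rotation L₁/(3EI) + L₂/(3EI) = 4.7/EI.
Slope continuity at C: θ_0 = M_C·4.7/EI, so M_C = 575/4.7 = 122.3 kN·m (hogging).
Span AC, ΣM about A with M_C applied at C: R_C^{AC}·6.3 = 529.2 + 122.3, so R_C^{AC} = 103.4 kN and R_A = 126 − 103.4 = 22.58 kN.
Span CE, ΣM about E: R_C^{CE}·7.8 = 424 + 122.3, so R_C^{CE} = 70.05 kN and R_E = 90.6 − 70.05 = 20.55 kN.
R_C = 103.4 + 70.05 = 173.5 kN.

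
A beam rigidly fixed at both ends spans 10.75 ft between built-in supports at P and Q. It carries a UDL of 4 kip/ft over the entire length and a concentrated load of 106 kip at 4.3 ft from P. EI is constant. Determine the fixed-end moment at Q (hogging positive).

Release both end moments; the primary structure is a simply-supported span PQ with redundants M_P and M_Q.
On the primary (simply-supported) span, the end slopes from the loading are:
  at P: UDL 4: wL³/(24EI) = 207/EI
  at Q: UDL 4: wL³/(24EI) = 207/EI
  at P: point load 106 at a = 4.3: Pab(L + b)/(6LEI) = 784/EI
  at Q: point load 106 at a = 4.3: Pab(L + a)/(6LEI) = 686/EI
  θ_P0 = 991/EI,  θ_Q0 = 893/EI
Flexibility coefficients: a unit moment at one end gives L/(3EI) there and L/(6EI) at the far end, so f₁₁ = f₂₂ = 3.583/EI and f₁₂ = f₂₁ = 1.792/EI.
Compatibility — zero rotation at each built-in end:
  3.583 M_P + 1.792 M_Q = 991
  1.792 M_P + 3.583 M_Q = 893
Solving the pair gives M_P = 202.6 kip·ft and M_Q = 147.9 kip·ft (hogging).

M_Q = 147.9 kip·ft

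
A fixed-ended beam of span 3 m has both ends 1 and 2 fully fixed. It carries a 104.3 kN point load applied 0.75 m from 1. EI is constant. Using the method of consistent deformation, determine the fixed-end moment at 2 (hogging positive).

Release both end moments; the primary structure is a simply-supported span 12 with redundants M_1 and M_2.
On the primary (simply-supported) span, the end slopes from the loading are:
  at 1: point load 104.3 at a = 0.75: Pab(L + b)/(6LEI) = 51.34/EI
  at 2: point load 104.3 at a = 0.75: Pab(L + a)/(6LEI) = 36.67/EI
  θ_10 = 51.34/EI,  θ_20 = 36.67/EI
Flexibility coefficients: a unit moment at one end gives L/(3EI) there and L/(6EI) at the far end, so f₁₁ = f₂₂ = 1/EI and f₁₂ = f₂₁ = 0.5/EI.
Compatibility — zero rotation at each built-in end:
  1 M_1 + 0.5 M_2 = 51.34
  0.5 M_1 + 1 M_2 = 36.67
Solving the pair gives M_1 = 44 kN·m and M_2 = 14.67 kN·m (hogging).

M_2 = 14.67 kN·m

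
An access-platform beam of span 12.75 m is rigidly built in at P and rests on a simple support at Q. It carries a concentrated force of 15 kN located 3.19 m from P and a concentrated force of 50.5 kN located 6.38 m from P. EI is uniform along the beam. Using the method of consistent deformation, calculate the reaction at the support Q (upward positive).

R_Q = 17.09 kN

Take the reaction at Q as the redundant and release it; the primary structure is a cantilever fixed at P.
Deflection at Q on the released cantilever, summing each load's contribution:
  point load 15 at a = 3.19: Pa²(3L − a)/(6EI) = 891.9/EI
  point load 50.5 at a = 6.38: Pa²(3L − a)/(6EI) = 10919/EI
  δ_0 = 11810/EI
Flexibility coefficient — unit upward force at Q: δ_{QQ} = L³/(3EI) = 690.9/EI.
Compatibility at Q: δ_0 − R_Q·δ_{QQ} = 0, so R_Q = 11810/690.9 = 17.09 kN.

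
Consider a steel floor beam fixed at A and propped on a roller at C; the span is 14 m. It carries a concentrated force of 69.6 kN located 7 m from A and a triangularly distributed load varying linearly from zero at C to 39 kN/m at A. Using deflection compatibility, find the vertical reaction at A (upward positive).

R_A = 266.2 kN

Take the reaction at C as the redundant and release it; the primary structure is a cantilever fixed at A.
Downward deflection at the released point C due to the loads:
  point load 69.6 at a = 7: Pa²(3L − a)/(6EI) = 19894/EI
  triangular load, peak 39 at the fixed end: w₀L⁴/(30EI) = 49941/EI
  δ_0 = 69835/EI
Tip deflection under a unit load at C: L³/(3EI) = 914.7/EI.
Compatibility at C: δ_0 − R_C·δ_{CC} = 0, so R_C = 69835/914.7 = 76.35 kN.
Vertical equilibrium: R_A = ΣP − R_C = 342.6 − 76.35 = 266.2 kN.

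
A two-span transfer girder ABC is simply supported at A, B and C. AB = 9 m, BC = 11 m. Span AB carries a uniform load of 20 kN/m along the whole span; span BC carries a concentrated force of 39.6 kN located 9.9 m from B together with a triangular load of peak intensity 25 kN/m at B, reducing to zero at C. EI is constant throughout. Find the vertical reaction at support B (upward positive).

R_B = 228.8 kN

Take M_B as the redundant. Released structure: two simple spans AB and BC with a hinge at B.
End slopes at the hinge B, treating each span as simply supported:
  span AB: UDL 20: wL³/(24EI) = 607.5/EI
  span BC: point load 39.6 at a = 9.9: Pab(L + b)/(6LEI) = 79.06/EI
  span BC: triangular load, peak 25: w₀L³/(45EI) = 739.4/EI
  relative rotation θ_0 = (607.5 + 818.5)/EI = 1426/EI
A unit hogging moment at B produces rotation L₁/(3EI) + L₂/(3EI) = 6.667/EI.
Compatibility: M_B·(L₁+L₂)/(3EI) = θ_0, giving M_B = 213.9 kN·m (hogging).
Span AB, ΣM about A with M_B applied at B: R_B^{AB}·9 = 810 + 213.9, so R_B^{AB} = 113.8 kN and R_A = 180 − 113.8 = 66.23 kN.
Span BC, ΣM about C: R_B^{BC}·11 = 1052 + 213.9, so R_B^{BC} = 115.1 kN and R_C = 177.1 − 115.1 = 62.03 kN.
R_B = 113.8 + 115.1 = 228.8 kN.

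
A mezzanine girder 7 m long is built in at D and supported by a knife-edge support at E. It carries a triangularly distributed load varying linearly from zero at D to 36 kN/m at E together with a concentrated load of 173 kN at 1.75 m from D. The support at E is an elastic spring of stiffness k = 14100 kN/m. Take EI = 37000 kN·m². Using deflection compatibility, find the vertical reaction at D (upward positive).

R_D = 216.7 kN

Choose R_E as the redundant. The primary structure is the cantilever fixed at D.
Free-end deflection of the primary structure under the applied loading (downward +):
  triangular load, peak 36 at the free end: 11w₀L⁴/(120EI) = 7923/EI
  point load 173 at a = 1.75: Pa²(3L − a)/(6EI) = 1700/EI
  δ_0 = 9623/EI
Tip deflection under a unit load at E: L³/(3EI) = 114.3/EI.
With EI = 37000 kN·m²: δ_0 = 0.26008 m and δ_{EE} = 0.00309 m/kN.
Compatibility — the spring shortens by R_E/k under the reaction it provides: δ_0 − R_E·δ_{EE} = R_E/k. With 1/k = 0.000071 m/kN, R_E = δ_0 / (δ_{EE} + 1/k) = 0.26008 / (0.00309 + 0.000071) = 82.28 kN.
Vertical equilibrium: R_D = ΣP − R_E = 299 − 82.28 = 216.7 kN.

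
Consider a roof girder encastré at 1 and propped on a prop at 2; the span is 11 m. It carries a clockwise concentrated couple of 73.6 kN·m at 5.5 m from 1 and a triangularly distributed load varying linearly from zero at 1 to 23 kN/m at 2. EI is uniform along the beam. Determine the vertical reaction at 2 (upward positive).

Take the reaction at 2 as the redundant and release it; the primary structure is a cantilever fixed at 1.
Deflection at 2 on the released cantilever, summing each load's contribution:
  clockwise couple 73.6 at a = 5.5: M₀a(2L − a)/(2EI) = 3340/EI
  triangular load, peak 23 at the free end: 11w₀L⁴/(120EI) = 30868/EI
  δ_0 = 34208/EI
Tip deflection under a unit load at 2: L³/(3EI) = 443.7/EI.
Compatibility at 2: δ_0 − R_2·δ_{22} = 0, so R_2 = 34208/443.7 = 77.1 kN.

R_2 = 77.1 kN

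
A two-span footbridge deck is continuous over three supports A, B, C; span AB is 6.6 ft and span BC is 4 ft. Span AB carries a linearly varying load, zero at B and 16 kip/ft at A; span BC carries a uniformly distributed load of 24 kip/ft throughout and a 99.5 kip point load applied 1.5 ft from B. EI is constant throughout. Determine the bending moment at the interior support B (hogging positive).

Insert a hinge at B; M_B is the redundant, and each span becomes simply supported.
End slopes at the hinge B, treating each span as simply supported:
  span AB: triangular load, peak 16: 7w₀L³/(360EI) = 89.44/EI
  span BC: UDL 24: wL³/(24EI) = 64/EI
  span BC: point load 99.5 at a = 1.5: Pab(L + b)/(6LEI) = 101.1/EI
  relative rotation θ_0 = (89.44 + 165.1)/EI = 254.5/EI
A unit hogging moment at B produces rotation L₁/(3EI) + L₂/(3EI) = 3.533/EI.
Slope continuity at B: θ_0 = M_B·3.533/EI, so M_B = 254.5/3.533 = 72.03 kip·ft (hogging).

M_B = 72.03 kip·ft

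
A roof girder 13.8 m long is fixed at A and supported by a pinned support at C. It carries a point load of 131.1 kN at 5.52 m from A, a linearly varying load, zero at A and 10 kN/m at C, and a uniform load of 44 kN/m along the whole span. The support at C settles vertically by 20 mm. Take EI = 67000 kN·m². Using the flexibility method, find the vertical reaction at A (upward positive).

Choose R_C as the redundant. The primary structure is the cantilever fixed at A.
Downward deflection at the released point C due to the loads:
  point load 131.1 at a = 5.52: Pa²(3L − a)/(6EI) = 23888/EI
  triangular load, peak 10 at the free end: 11w₀L⁴/(120EI) = 33245/EI
  UDL 44: wL⁴/(8EI) = 199471/EI
  δ_0 = 256604/EI
Tip deflection under a unit load at C: L³/(3EI) = 876/EI.
With EI = 67000 kN·m²: δ_0 = 3.8299 m and δ_{CC} = 0.013075 m/kN.
Compatibility — the beam at C must follow the support down by 0.02 m: δ_0 − R_C·δ_{CC} = 0.02, so R_C = (3.8299 − 0.02)/0.013075 = 291.4 kN.
Vertical equilibrium: R_A = ΣP − R_C = 807.3 − 291.4 = 515.9 kN.

R_A = 515.9 kN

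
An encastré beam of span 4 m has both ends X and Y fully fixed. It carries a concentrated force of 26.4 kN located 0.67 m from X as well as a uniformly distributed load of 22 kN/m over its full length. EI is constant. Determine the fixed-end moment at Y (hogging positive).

Take the two fixed-end moments M_X, M_Y as redundants; the released structure is the simple span XY.
On the primary (simply-supported) span, the end slopes from the loading are:
  at X: point load 26.4 at a = 0.67: Pab(L + b)/(6LEI) = 17.99/EI
  at Y: point load 26.4 at a = 0.67: Pab(L + a)/(6LEI) = 11.46/EI
  at X: UDL 22: wL³/(24EI) = 58.67/EI
  at Y: UDL 22: wL³/(24EI) = 58.67/EI
  θ_X0 = 76.66/EI,  θ_Y0 = 70.13/EI
Flexibility coefficients: a unit moment at one end gives L/(3EI) there and L/(6EI) at the far end, so f₁₁ = f₂₂ = 1.333/EI and f₁₂ = f₂₁ = 0.6667/EI.
Compatibility — zero rotation at each built-in end:
  1.333 M_X + 0.6667 M_Y = 76.66
  0.6667 M_X + 1.333 M_Y = 70.13
Solving the pair gives M_X = 41.59 kN·m and M_Y = 31.8 kN·m (hogging).

M_Y = 31.8 kN·m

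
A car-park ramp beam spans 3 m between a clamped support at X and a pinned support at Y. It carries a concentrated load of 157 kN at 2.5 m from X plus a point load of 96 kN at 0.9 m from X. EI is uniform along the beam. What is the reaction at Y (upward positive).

R_Y = 129.8 kN

Take the reaction at Y as the redundant and release it; the primary structure is a cantilever fixed at X.
Primary-structure tip deflection at Y by superposition:
  point load 157 at a = 2.5: Pa²(3L − a)/(6EI) = 1063/EI
  point load 96 at a = 0.9: Pa²(3L − a)/(6EI) = 105/EI
  δ_0 = 1168/EI
Flexibility coefficient — unit upward force at Y: δ_{YY} = L³/(3EI) = 9/EI.
Compatibility at Y: δ_0 − R_Y·δ_{YY} = 0, so R_Y = 1168/9 = 129.8 kN.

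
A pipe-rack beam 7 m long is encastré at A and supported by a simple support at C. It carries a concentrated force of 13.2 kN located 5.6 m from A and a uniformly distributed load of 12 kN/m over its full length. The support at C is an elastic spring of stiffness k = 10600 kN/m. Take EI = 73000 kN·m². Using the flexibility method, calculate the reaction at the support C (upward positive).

R_C = 38.48 kN

Remove the prop at C; the released (primary) structure is a cantilever built in at A.
Downward deflection at the released point C due to the loads:
  point load 13.2 at a = 5.6: Pa²(3L − a)/(6EI) = 1062/EI
  UDL 12: wL⁴/(8EI) = 3602/EI
  δ_0 = 4664/EI
Flexibility coefficient — unit upward force at C: δ_{CC} = L³/(3EI) = 114.3/EI.
With EI = 73000 kN·m²: δ_0 = 0.06389 m and δ_{CC} = 0.001566 m/kN.
Compatibility — the spring shortens by R_C/k under the reaction it provides: δ_0 − R_C·δ_{CC} = R_C/k. With 1/k = 0.000094 m/kN, R_C = δ_0 / (δ_{CC} + 1/k) = 0.06389 / (0.001566 + 0.000094) = 38.48 kN.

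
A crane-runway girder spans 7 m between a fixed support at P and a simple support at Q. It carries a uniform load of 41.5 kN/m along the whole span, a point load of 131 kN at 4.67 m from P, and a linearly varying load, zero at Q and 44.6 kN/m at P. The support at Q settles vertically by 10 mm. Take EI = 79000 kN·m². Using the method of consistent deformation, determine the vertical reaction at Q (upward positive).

R_Q = 201.3 kN

Choose R_Q as the redundant. The primary structure is the cantilever fixed at P.
Downward deflection at the released point Q due to the loads:
  UDL 41.5: wL⁴/(8EI) = 12455/EI
  point load 131 at a = 4.67: Pa²(3L − a)/(6EI) = 7776/EI
  triangular load, peak 44.6 at the fixed end: w₀L⁴/(30EI) = 3569/EI
  δ_0 = 23800/EI
Tip deflection under a unit load at Q: L³/(3EI) = 114.3/EI.
With EI = 79000 kN·m²: δ_0 = 0.30127 m and δ_{QQ} = 0.001447 m/kN.
Compatibility — the beam at Q must follow the support down by 0.01 m: δ_0 − R_Q·δ_{QQ} = 0.01, so R_Q = (0.30127 − 0.01)/0.001447 = 201.3 kN.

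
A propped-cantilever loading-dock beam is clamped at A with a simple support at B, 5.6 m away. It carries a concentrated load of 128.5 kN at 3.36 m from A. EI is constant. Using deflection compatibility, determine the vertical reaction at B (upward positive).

R_B = 55.51 kN

Remove the prop at B; the released (primary) structure is a cantilever built in at A.
Downward deflection at the released point B due to the loads:
  point load 128.5 at a = 3.36: Pa²(3L − a)/(6EI) = 3250/EI
Flexibility coefficient — unit upward force at B: δ_{BB} = L³/(3EI) = 58.54/EI.
The prop prevents deflection at B: R_B = δ_0/δ_{BB} = 3250/58.54 = 55.51 kN.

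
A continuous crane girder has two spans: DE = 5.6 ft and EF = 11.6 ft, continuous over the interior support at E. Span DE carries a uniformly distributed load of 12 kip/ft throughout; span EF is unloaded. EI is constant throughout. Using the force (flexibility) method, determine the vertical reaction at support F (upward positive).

Take M_E as the redundant. Released structure: two simple spans DE and EF with a hinge at E.
Discontinuity in slope at E on the released structure — sum the simple-span end rotations:
  span DE: UDL 12: wL³/(24EI) = 87.81/EI
  relative rotation θ_0 = (87.81 + 0)/EI = 87.81/EI
A unit hogging moment at E produces rotation L₁/(3EI) + L₂/(3EI) = 5.733/EI.
Slope continuity at E: θ_0 = M_E·5.733/EI, so M_E = 87.81/5.733 = 15.32 kip·ft (hogging).
Span EF, ΣM about F: R_E^{EF}·11.6 = 0 + 15.32, so R_E^{EF} = 1.32 kip and R_F = 0 − 1.32 = -1.32 kip.

R_F = -1.32 kip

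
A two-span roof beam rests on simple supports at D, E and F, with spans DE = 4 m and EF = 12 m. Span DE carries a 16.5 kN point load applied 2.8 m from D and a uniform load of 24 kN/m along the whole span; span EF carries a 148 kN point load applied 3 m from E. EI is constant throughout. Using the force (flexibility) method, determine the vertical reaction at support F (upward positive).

Take M_E as the redundant. Released structure: two simple spans DE and EF with a hinge at E.
End slopes at the hinge E, treating each span as simply supported:
  span DE: point load 16.5 at a = 2.8: Pab(L + a)/(6LEI) = 15.71/EI
  span DE: UDL 24: wL³/(24EI) = 64/EI
  span EF: point load 148 at a = 3: Pab(L + b)/(6LEI) = 1166/EI
  relative rotation θ_0 = (79.71 + 1166)/EI = 1245/EI
A unit hogging moment at E produces rotation L₁/(3EI) + L₂/(3EI) = 5.333/EI.
Compatibility: M_E·(L₁+L₂)/(3EI) = θ_0, giving M_E = 233.5 kN·m (hogging).
Span EF, ΣM about F: R_E^{EF}·12 = 1332 + 233.5, so R_E^{EF} = 130.5 kN and R_F = 148 − 130.5 = 17.54 kN.

R_F = 17.54 kN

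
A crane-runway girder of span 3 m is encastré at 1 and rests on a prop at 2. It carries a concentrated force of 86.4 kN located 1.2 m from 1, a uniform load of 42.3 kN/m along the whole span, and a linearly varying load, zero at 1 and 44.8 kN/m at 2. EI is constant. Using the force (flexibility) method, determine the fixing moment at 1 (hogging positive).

Remove the prop at 2; the released (primary) structure is a cantilever built in at 1.
Primary-structure tip deflection at 2 by superposition:
  point load 86.4 at a = 1.2: Pa²(3L − a)/(6EI) = 161.7/EI
  UDL 42.3: wL⁴/(8EI) = 428.3/EI
  triangular load, peak 44.8 at the free end: 11w₀L⁴/(120EI) = 332.6/EI
  δ_0 = 922.7/EI
Flexibility coefficient — unit upward force at 2: δ_{22} = L³/(3EI) = 9/EI.
The prop prevents deflection at 2: R_2 = δ_0/δ_{22} = 922.7/9 = 102.5 kN.
Moment equilibrium about 1: M_1 = Σ(load moments about 1) − R_2·L = 428.4 − 102.5×3 = 120.9 kN·m.

M_1 = 120.9 kN·m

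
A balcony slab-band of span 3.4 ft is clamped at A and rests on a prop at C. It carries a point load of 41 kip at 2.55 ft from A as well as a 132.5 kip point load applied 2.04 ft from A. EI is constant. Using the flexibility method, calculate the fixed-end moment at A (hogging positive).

M_A = 92.02 kip·ft

Choose R_C as the redundant. The primary structure is the cantilever fixed at A.
Free-end deflection of the primary structure under the applied loading (downward +):
  point load 41 at a = 2.55: Pa²(3L − a)/(6EI) = 339.9/EI
  point load 132.5 at a = 2.04: Pa²(3L − a)/(6EI) = 749.9/EI
  δ_0 = 1090/EI
Tip deflection under a unit load at C: L³/(3EI) = 13.1/EI.
Compatibility at C: δ_0 − R_C·δ_{CC} = 0, so R_C = 1090/13.1 = 83.19 kip.
Moment equilibrium about A: M_A = Σ(load moments about A) − R_C·L = 374.9 − 83.19×3.4 = 92.02 kip·ft.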